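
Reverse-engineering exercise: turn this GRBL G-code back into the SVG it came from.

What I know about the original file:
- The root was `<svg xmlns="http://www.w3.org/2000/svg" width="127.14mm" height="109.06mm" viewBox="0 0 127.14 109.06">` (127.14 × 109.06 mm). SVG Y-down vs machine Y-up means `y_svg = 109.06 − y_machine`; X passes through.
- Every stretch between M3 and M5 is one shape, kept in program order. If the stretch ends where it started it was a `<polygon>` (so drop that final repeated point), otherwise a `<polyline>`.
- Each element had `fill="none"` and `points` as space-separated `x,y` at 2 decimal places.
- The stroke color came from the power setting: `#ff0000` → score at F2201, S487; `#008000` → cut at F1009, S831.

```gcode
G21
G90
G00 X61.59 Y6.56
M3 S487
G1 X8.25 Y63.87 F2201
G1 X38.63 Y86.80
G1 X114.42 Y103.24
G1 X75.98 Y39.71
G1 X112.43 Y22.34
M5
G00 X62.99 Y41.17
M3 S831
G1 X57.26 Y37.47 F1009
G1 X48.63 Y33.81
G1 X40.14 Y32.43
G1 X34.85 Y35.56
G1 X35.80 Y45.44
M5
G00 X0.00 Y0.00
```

<svg xmlns="http://www.w3.org/2000/svg" width="127.14mm" height="109.06mm" viewBox="0 0 127.14 109.06">
  <polyline points="61.59,102.50 8.25,45.19 38.63,22.26 114.42,5.82 75.98,69.35 112.43,86.72" fill="none" stroke="#ff0000"/>
  <polyline points="62.99,67.89 57.26,71.59 48.63,75.25 40.14,76.63 34.85,73.50 35.80,63.62" fill="none" stroke="#008000"/>
</svg>

Each laser-on run becomes one SVG element. Flip Y back into SVG space with y_svg = 109.06 − y_machine.

Run 1: the run's S487 means `#ff0000` (score). The run is open, so emit a `<polyline>` with points (Y-flipped): 61.59,102.50 8.25,45.19 38.63,22.26 114.42,5.82 75.98,69.35 112.43,86.72.

Run 2: the run's S831 means `#008000` (cut). The run is open, so emit a `<polyline>` with points (Y-flipped): 62.99,67.89 57.26,71.59 48.63,75.25 40.14,76.63 34.85,73.50 35.80,63.62.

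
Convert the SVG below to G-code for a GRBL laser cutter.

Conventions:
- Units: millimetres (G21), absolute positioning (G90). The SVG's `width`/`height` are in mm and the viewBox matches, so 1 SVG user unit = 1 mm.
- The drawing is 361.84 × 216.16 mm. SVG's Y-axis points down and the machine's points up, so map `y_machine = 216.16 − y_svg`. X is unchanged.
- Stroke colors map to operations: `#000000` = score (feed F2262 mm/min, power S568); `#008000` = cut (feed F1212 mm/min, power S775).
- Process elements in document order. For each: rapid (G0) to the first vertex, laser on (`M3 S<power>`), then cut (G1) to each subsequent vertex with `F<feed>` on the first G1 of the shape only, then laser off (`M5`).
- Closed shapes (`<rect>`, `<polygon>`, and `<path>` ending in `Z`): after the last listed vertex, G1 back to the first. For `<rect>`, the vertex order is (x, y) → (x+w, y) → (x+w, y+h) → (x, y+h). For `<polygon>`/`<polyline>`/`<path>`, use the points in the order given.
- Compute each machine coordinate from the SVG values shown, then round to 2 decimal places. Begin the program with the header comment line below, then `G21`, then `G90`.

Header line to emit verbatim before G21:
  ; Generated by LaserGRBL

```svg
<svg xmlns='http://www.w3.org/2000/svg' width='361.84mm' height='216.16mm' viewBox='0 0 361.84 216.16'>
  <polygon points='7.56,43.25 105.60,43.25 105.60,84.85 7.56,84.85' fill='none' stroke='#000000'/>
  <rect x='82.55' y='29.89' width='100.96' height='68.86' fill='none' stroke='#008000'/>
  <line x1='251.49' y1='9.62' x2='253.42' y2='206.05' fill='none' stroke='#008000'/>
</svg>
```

viewBox `0 0 361.84 216.16` with mm width/height → 1 unit = 1 mm. Flip: y_m = 216.16 − y_svg.

**Shape 1** — `<polygon>` rectangle, stroke `#000000` → score (S568, F2262). Machine vertices: (7.56,172.91) → (105.60,172.91) → (105.60,131.31) → (7.56,131.31) → (7.56,172.91). Closed: final G1 returns to the first vertex.

**Shape 2** — `<rect>` rectangle, stroke `#008000` → cut (S775, F1212). Machine vertices: (82.55,186.27) → (183.51,186.27) → (183.51,117.41) → (82.55,117.41) → (82.55,186.27). Closed: final G1 returns to the first vertex.

**Shape 3** — `<line>` line segment, stroke `#008000` → cut (S775, F1212). Machine vertices: (251.49,206.54) → (253.42,10.11). Open path.

; Generated by LaserGRBL
G21
G90
G0 X7.56 Y172.91
M3 S568
G1 X105.60 Y172.91 F2262
G1 X105.60 Y131.31
G1 X7.56 Y131.31
G1 X7.56 Y172.91
M5
G0 X82.55 Y186.27
M3 S775
G1 X183.51 Y186.27 F1212
G1 X183.51 Y117.41
G1 X82.55 Y117.41
G1 X82.55 Y186.27
M5
G0 X251.49 Y206.54
M3 S775
G1 X253.42 Y10.11 F1212
M5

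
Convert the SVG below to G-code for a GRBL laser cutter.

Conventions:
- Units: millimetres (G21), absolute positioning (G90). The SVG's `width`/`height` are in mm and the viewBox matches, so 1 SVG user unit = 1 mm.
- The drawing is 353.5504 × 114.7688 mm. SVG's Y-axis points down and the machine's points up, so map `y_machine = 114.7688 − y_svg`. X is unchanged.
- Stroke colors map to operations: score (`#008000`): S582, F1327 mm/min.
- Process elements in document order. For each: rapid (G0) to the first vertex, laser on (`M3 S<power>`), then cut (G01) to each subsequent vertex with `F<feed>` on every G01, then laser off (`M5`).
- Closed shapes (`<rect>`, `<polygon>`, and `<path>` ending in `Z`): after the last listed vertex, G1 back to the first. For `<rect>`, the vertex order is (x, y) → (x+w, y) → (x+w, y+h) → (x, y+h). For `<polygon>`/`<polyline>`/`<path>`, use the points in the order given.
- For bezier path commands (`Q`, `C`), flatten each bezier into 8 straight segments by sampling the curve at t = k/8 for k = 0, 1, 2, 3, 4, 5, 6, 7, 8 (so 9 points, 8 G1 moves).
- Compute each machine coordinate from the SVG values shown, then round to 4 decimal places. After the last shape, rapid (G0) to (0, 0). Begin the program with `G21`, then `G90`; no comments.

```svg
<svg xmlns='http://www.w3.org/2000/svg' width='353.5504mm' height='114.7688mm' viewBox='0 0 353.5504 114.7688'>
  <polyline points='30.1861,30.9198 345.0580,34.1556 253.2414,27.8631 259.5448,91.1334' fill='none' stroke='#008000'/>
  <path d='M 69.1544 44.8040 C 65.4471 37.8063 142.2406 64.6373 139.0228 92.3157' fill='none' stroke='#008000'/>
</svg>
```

1 u = 1 mm; y_m = 114.7688 − y.

[1] `<polyline>` open polyline, #008000→score S582 F1327: (30.1861,83.8490) → (345.0580,80.6132) → (253.2414,86.9057) → (259.5448,23.6354)

[2] `<path>` cubic bezier, #008000→score S582 F1327: (69.1544,69.9648) → (71.2241,71.0676) → (78.9598,69.3855) → (90.4805,65.3050) → (103.9050,59.2125) → (117.3526,51.4946) → (128.9420,42.5377) → (136.7924,32.7284) → (139.0228,22.4531)

G21
G90
G0 X30.1861 Y83.8490
M3 S582
G01 X345.0580 Y80.6132 F1327
G01 X253.2414 Y86.9057 F1327
G01 X259.5448 Y23.6354 F1327
M5
G0 X69.1544 Y69.9648
M3 S582
G01 X71.2241 Y71.0676 F1327
G01 X78.9598 Y69.3855 F1327
G01 X90.4805 Y65.3050 F1327
G01 X103.9050 Y59.2125 F1327
G01 X117.3526 Y51.4946 F1327
G01 X128.9420 Y42.5377 F1327
G01 X136.7924 Y32.7284 F1327
G01 X139.0228 Y22.4531 F1327
M5
G0 X0.0000 Y0.0000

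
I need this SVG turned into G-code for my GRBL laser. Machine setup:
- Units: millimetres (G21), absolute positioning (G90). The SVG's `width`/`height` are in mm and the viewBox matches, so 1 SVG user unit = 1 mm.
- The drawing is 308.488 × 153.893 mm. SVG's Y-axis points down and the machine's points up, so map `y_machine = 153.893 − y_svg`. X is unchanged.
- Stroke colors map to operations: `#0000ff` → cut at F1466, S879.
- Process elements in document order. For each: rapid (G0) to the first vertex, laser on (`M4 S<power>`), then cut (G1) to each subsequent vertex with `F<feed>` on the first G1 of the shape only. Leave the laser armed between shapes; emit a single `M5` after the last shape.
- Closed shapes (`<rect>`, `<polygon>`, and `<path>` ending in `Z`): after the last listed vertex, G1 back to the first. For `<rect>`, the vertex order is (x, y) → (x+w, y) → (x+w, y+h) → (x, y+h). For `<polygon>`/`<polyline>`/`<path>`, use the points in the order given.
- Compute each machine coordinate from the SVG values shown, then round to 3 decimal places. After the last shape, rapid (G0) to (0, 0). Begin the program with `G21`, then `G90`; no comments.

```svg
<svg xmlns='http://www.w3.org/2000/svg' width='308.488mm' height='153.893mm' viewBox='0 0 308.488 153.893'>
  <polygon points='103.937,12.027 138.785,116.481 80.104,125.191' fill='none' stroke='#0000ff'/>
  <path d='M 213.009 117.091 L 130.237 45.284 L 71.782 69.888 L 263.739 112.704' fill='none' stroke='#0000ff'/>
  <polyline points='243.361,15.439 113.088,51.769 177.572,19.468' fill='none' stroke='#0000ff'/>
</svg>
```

1 u = 1 mm; y_m = 153.893 − y.

[1] `<polygon>` closed polygon, #0000ff→cut S879 F1466: (103.937,141.866) → (138.785,37.412) → (80.104,28.702) → (103.937,141.866) (closed)

[2] `<path>` open polyline, #0000ff→cut S879 F1466: (213.009,36.802) → (130.237,108.609) → (71.782,84.005) → (263.739,41.189)

[3] `<polyline>` open polyline, #0000ff→cut S879 F1466: (243.361,138.454) → (113.088,102.124) → (177.572,134.425)

G21
G90
G0 X103.937 Y141.866
M4 S879
G1 X138.785 Y37.412 F1466
G1 X80.104 Y28.702
G1 X103.937 Y141.866
G0 X213.009 Y36.802
M4 S879
G1 X130.237 Y108.609 F1466
G1 X71.782 Y84.005
G1 X263.739 Y41.189
G0 X243.361 Y138.454
M4 S879
G1 X113.088 Y102.124 F1466
G1 X177.572 Y134.425
M5
G0 X0.000 Y0.000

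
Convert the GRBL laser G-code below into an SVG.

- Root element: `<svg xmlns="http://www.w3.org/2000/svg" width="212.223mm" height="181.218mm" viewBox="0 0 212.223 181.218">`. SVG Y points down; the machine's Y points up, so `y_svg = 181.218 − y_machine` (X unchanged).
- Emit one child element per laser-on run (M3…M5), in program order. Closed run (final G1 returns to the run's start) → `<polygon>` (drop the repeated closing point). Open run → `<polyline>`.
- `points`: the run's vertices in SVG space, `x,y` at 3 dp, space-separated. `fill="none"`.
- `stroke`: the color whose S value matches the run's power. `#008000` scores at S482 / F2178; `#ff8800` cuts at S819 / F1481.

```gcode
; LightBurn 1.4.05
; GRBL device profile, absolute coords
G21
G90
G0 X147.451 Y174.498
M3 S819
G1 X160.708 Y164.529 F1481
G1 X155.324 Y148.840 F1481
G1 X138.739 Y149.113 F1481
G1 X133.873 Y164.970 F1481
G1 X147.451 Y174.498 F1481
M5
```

<svg xmlns="http://www.w3.org/2000/svg" width="212.223mm" height="181.218mm" viewBox="0 0 212.223 181.218">
  <polygon points="147.451,6.720 160.708,16.689 155.324,32.378 138.739,32.105 133.873,16.248" fill="none" stroke="#ff8800"/>
</svg>

Machine Y-up, SVG Y-down with viewBox height 181.218, so y_svg = 181.218 − y_machine; X carries over. Every run uses S819, so all elements get stroke `#ff8800` (cut).

Run 1: The run returns to its start, so emit a `<polygon>` with points (Y-flipped): 147.451,6.720 160.708,16.689 155.324,32.378 138.739,32.105 133.873,16.248.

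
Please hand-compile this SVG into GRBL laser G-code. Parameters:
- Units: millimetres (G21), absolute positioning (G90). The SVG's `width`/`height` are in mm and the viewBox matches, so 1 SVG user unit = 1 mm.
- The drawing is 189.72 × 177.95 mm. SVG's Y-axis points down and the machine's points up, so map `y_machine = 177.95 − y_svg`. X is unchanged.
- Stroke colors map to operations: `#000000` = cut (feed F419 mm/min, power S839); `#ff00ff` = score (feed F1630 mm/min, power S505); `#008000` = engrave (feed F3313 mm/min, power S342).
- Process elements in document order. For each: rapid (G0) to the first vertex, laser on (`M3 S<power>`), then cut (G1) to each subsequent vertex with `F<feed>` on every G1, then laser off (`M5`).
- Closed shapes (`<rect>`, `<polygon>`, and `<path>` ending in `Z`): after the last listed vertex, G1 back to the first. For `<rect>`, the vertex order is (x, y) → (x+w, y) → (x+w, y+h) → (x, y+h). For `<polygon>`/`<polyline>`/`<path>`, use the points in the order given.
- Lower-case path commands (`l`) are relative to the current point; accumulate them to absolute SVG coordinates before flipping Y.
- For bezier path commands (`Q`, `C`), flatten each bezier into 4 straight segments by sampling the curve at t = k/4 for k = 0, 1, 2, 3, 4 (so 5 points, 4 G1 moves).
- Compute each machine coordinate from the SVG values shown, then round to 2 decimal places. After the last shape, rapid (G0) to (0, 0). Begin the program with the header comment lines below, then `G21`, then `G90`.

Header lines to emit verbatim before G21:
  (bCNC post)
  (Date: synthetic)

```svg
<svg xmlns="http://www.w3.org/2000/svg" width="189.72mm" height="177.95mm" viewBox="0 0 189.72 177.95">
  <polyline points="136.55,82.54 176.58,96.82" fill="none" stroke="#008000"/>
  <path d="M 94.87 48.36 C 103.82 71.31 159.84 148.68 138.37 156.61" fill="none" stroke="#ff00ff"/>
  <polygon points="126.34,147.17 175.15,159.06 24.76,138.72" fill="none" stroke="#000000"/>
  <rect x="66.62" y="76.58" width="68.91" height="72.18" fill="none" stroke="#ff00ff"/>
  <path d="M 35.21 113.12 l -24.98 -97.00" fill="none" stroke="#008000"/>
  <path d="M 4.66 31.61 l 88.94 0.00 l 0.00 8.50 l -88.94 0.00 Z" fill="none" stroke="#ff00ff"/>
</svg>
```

viewBox `0 0 189.72 177.95` with mm width/height → 1 unit = 1 mm. Flip: y_m = 177.95 − y_svg.

**Shape 1** — `<polyline>` line segment, stroke `#008000` → engrave (S342, F3313). Machine vertices: (136.55,95.41) → (176.58,81.13). Open path.

**Shape 2** — `<path>` cubic bezier, stroke `#ff00ff` → score (S505, F1630). Control points (SVG): P0=(94.87,48.36), P1=(103.82,71.31), P2=(159.84,148.68), P3=(138.37,156.61); sampled at t=k/4. Machine vertices: (94.87,129.59) → (108.46,104.11) → (128.03,69.83) → (141.89,38.37) → (138.37,21.34). Open path.

**Shape 3** — `<polygon>` closed polygon, stroke `#000000` → cut (S839, F419). Machine vertices: (126.34,30.78) → (175.15,18.89) → (24.76,39.23) → (126.34,30.78). Closed: final G1 returns to the first vertex.

**Shape 4** — `<rect>` rectangle, stroke `#ff00ff` → score (S505, F1630). Machine vertices: (66.62,101.37) → (135.53,101.37) → (135.53,29.19) → (66.62,29.19) → (66.62,101.37). Closed: final G1 returns to the first vertex.

**Shape 5** — `<path>` line segment, stroke `#008000` → engrave (S342, F3313). Machine vertices: (35.21,64.83) → (10.23,161.83). Open path.

**Shape 6** — `<path>` rectangle, stroke `#ff00ff` → score (S505, F1630). Machine vertices: (4.66,146.34) → (93.60,146.34) → (93.60,137.84) → (4.66,137.84) → (4.66,146.34). Closed: final G1 returns to the first vertex.

(bCNC post)
(Date: synthetic)
G21
G90
G0 X136.55 Y95.41
M3 S342
G1 X176.58 Y81.13 F3313
M5
G0 X94.87 Y129.59
M3 S505
G1 X108.46 Y104.11 F1630
G1 X128.03 Y69.83 F1630
G1 X141.89 Y38.37 F1630
G1 X138.37 Y21.34 F1630
M5
G0 X126.34 Y30.78
M3 S839
G1 X175.15 Y18.89 F419
G1 X24.76 Y39.23 F419
G1 X126.34 Y30.78 F419
M5
G0 X66.62 Y101.37
M3 S505
G1 X135.53 Y101.37 F1630
G1 X135.53 Y29.19 F1630
G1 X66.62 Y29.19 F1630
G1 X66.62 Y101.37 F1630
M5
G0 X35.21 Y64.83
M3 S342
G1 X10.23 Y161.83 F3313
M5
G0 X4.66 Y146.34
M3 S505
G1 X93.60 Y146.34 F1630
G1 X93.60 Y137.84 F1630
G1 X4.66 Y137.84 F1630
G1 X4.66 Y146.34 F1630
M5
G0 X0.00 Y0.00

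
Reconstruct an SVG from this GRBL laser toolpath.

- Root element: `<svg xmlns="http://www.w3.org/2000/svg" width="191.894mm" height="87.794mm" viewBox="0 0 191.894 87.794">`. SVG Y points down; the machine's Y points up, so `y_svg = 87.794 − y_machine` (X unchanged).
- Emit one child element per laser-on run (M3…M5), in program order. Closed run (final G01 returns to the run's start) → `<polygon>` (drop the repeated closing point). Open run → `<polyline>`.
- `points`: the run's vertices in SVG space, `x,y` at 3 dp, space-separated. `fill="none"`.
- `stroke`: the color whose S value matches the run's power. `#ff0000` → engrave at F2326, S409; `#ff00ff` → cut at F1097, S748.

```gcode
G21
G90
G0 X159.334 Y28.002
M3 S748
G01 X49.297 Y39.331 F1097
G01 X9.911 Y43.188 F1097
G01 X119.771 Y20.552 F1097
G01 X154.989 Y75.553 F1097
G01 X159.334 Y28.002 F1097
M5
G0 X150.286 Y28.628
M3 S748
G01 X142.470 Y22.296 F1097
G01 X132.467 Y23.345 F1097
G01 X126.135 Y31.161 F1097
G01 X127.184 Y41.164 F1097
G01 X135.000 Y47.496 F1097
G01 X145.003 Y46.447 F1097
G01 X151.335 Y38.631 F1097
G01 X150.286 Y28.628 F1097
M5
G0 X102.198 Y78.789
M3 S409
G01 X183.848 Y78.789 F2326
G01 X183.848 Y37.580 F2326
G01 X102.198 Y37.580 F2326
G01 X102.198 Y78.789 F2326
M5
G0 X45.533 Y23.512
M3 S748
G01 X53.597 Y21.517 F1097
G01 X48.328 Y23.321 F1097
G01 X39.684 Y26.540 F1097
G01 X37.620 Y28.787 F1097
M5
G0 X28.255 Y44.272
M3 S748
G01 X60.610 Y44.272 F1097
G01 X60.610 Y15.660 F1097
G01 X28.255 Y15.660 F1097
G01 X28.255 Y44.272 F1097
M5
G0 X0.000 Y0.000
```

Each laser-on run becomes one SVG element. Flip Y back into SVG space with y_svg = 87.794 − y_machine.

Run 1: the run's S748 means `#ff00ff` (cut). The run returns to its start, so emit a `<polygon>` with points (Y-flipped): 159.334,59.792 49.297,48.463 9.911,44.606 119.771,67.242 154.989,12.241.

Run 2: S748 ⇒ cut layer `#ff00ff`. The run returns to its start, so emit a `<polygon>` with points (Y-flipped): 150.286,59.166 142.470,65.498 132.467,64.449 126.135,56.633 127.184,46.630 135.000,40.298 145.003,41.347 151.335,49.163.

Run 3: S409 ⇒ engrave layer `#ff0000`. The run returns to its start, so emit a `<polygon>` with points (Y-flipped): 102.198,9.005 183.848,9.005 183.848,50.214 102.198,50.214.

Run 4: the run's S748 means `#ff00ff` (cut). The run is open, so emit a `<polyline>` with points (Y-flipped): 45.533,64.282 53.597,66.277 48.328,64.473 39.684,61.254 37.620,59.007.

Run 5: the run's S748 means `#ff00ff` (cut). The run returns to its start, so emit a `<polygon>` with points (Y-flipped): 28.255,43.522 60.610,43.522 60.610,72.134 28.255,72.134.

<svg xmlns="http://www.w3.org/2000/svg" width="191.894mm" height="87.794mm" viewBox="0 0 191.894 87.794">
  <polygon points="159.334,59.792 49.297,48.463 9.911,44.606 119.771,67.242 154.989,12.241" fill="none" stroke="#ff00ff"/>
  <polygon points="150.286,59.166 142.470,65.498 132.467,64.449 126.135,56.633 127.184,46.630 135.000,40.298 145.003,41.347 151.335,49.163" fill="none" stroke="#ff00ff"/>
  <polygon points="102.198,9.005 183.848,9.005 183.848,50.214 102.198,50.214" fill="none" stroke="#ff0000"/>
  <polyline points="45.533,64.282 53.597,66.277 48.328,64.473 39.684,61.254 37.620,59.007" fill="none" stroke="#ff00ff"/>
  <polygon points="28.255,43.522 60.610,43.522 60.610,72.134 28.255,72.134" fill="none" stroke="#ff00ff"/>
</svg>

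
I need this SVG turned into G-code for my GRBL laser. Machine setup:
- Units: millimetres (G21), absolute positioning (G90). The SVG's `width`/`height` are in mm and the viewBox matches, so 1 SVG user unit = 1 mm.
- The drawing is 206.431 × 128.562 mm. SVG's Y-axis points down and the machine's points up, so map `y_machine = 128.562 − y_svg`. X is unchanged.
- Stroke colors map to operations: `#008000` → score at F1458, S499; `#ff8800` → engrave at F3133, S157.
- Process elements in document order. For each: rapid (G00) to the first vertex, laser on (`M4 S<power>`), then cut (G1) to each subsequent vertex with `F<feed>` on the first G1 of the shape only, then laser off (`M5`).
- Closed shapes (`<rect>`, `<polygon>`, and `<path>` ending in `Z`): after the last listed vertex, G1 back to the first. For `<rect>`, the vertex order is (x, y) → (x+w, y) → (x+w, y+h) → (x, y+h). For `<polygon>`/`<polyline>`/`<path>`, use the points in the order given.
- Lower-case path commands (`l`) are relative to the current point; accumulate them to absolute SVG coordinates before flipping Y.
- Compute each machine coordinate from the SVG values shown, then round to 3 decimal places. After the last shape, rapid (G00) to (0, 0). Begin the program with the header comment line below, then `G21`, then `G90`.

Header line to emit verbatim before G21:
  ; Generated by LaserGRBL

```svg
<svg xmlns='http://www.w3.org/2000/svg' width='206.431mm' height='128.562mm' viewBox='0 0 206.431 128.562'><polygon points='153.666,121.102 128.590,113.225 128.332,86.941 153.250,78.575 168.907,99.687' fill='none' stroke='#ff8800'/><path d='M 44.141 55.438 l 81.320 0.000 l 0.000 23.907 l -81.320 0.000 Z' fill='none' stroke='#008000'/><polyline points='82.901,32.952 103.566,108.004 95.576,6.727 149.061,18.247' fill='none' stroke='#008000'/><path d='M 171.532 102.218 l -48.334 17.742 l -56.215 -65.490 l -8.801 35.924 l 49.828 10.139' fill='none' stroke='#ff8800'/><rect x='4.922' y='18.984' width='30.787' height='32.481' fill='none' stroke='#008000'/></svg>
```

viewBox `0 0 206.431 128.562` with mm width/height → 1 unit = 1 mm. Flip: y_m = 128.562 − y_svg.

**Shape 1** — `<polygon>` regular polygon, stroke `#ff8800` → engrave (S157, F3133). Machine vertices: (153.666,7.460) → (128.590,15.337) → (128.332,41.621) → (153.250,49.987) → (168.907,28.875) → (153.666,7.460). Closed: final G1 returns to the first vertex.

**Shape 2** — `<path>` rectangle, stroke `#008000` → score (S499, F1458). Machine vertices: (44.141,73.124) → (125.461,73.124) → (125.461,49.217) → (44.141,49.217) → (44.141,73.124). Closed: final G1 returns to the first vertex.

**Shape 3** — `<polyline>` open polyline, stroke `#008000` → score (S499, F1458). Machine vertices: (82.901,95.610) → (103.566,20.558) → (95.576,121.835) → (149.061,110.315). Open path.

**Shape 4** — `<path>` open polyline, stroke `#ff8800` → engrave (S157, F3133). Machine vertices: (171.532,26.344) → (123.198,8.602) → (66.983,74.092) → (58.182,38.168) → (108.010,28.029). Open path.

**Shape 5** — `<rect>` rectangle, stroke `#008000` → score (S499, F1458). Machine vertices: (4.922,109.578) → (35.709,109.578) → (35.709,77.097) → (4.922,77.097) → (4.922,109.578). Closed: final G1 returns to the first vertex.

; Generated by LaserGRBL
G21
G90
G00 X153.666 Y7.460
M4 S157
G1 X128.590 Y15.337 F3133
G1 X128.332 Y41.621
G1 X153.250 Y49.987
G1 X168.907 Y28.875
G1 X153.666 Y7.460
M5
G00 X44.141 Y73.124
M4 S499
G1 X125.461 Y73.124 F1458
G1 X125.461 Y49.217
G1 X44.141 Y49.217
G1 X44.141 Y73.124
M5
G00 X82.901 Y95.610
M4 S499
G1 X103.566 Y20.558 F1458
G1 X95.576 Y121.835
G1 X149.061 Y110.315
M5
G00 X171.532 Y26.344
M4 S157
G1 X123.198 Y8.602 F3133
G1 X66.983 Y74.092
G1 X58.182 Y38.168
G1 X108.010 Y28.029
M5
G00 X4.922 Y109.578
M4 S499
G1 X35.709 Y109.578 F1458
G1 X35.709 Y77.097
G1 X4.922 Y77.097
G1 X4.922 Y109.578
M5
G00 X0.000 Y0.000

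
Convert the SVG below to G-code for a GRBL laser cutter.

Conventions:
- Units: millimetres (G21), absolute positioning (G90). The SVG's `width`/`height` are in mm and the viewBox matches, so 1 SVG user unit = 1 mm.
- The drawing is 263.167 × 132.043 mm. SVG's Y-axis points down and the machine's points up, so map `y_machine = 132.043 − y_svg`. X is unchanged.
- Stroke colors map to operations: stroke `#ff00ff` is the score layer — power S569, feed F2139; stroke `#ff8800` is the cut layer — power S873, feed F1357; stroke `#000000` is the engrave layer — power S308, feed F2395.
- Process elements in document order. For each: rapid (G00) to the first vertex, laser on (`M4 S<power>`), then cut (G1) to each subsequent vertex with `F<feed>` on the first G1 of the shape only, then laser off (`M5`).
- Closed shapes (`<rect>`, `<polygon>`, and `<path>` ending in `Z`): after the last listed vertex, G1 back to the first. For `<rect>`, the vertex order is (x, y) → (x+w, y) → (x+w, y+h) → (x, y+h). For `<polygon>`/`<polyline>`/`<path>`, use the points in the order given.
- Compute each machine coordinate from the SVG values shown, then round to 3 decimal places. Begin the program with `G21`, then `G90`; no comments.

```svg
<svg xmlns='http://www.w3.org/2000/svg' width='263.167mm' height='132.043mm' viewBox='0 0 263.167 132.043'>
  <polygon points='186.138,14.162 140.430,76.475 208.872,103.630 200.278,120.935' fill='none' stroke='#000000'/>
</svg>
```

G21
G90
G00 X186.138 Y117.881
M4 S308
G1 X140.430 Y55.568 F2395
G1 X208.872 Y28.413
G1 X200.278 Y11.108
G1 X186.138 Y117.881
M5

viewBox `0 0 263.167 132.043` with mm width/height → 1 unit = 1 mm. Flip: y_m = 132.043 − y_svg.

**Shape 1** — `<polygon>` closed polygon, stroke `#000000` → engrave (S308, F2395). Machine vertices: (186.138,117.881) → (140.430,55.568) → (208.872,28.413) → (200.278,11.108) → (186.138,117.881). Closed: final G1 returns to the first vertex.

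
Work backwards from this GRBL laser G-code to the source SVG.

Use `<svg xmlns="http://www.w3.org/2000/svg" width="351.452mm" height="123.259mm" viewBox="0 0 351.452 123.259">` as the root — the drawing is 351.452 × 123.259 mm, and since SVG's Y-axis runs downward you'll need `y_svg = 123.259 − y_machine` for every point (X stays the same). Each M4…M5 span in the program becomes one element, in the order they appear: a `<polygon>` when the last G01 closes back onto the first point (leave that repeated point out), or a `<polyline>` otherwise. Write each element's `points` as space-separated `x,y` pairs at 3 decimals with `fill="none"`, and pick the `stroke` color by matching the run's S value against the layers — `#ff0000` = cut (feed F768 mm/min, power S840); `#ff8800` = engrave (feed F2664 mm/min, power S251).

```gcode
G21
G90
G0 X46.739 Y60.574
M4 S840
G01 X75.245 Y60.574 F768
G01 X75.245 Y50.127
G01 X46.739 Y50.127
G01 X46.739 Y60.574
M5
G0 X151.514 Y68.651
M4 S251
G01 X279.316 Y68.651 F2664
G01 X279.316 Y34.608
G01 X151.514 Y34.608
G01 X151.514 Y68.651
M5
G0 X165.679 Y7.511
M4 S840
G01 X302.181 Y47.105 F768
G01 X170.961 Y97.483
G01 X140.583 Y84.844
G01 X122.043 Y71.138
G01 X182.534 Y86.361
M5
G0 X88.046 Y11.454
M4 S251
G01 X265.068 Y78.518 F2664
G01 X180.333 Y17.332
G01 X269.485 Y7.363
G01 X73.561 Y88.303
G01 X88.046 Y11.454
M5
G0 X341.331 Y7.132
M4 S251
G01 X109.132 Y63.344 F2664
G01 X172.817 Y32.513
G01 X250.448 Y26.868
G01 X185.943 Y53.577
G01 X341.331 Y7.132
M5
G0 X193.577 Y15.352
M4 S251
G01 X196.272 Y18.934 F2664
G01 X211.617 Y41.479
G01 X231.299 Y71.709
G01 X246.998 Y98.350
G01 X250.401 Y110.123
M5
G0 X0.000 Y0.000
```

Each laser-on run becomes one SVG element. Flip Y back into SVG space with y_svg = 123.259 − y_machine.

Run 1: power S840 maps to stroke `#ff0000` (cut). The run returns to its start, so emit a `<polygon>` with points (Y-flipped): 46.739,62.685 75.245,62.685 75.245,73.132 46.739,73.132.

Run 2: the run's S251 means `#ff8800` (engrave). The run returns to its start, so emit a `<polygon>` with points (Y-flipped): 151.514,54.608 279.316,54.608 279.316,88.651 151.514,88.651.

Run 3: power S840 maps to stroke `#ff0000` (cut). The run is open, so emit a `<polyline>` with points (Y-flipped): 165.679,115.748 302.181,76.154 170.961,25.776 140.583,38.415 122.043,52.121 182.534,36.898.

Run 4: the run's S251 means `#ff8800` (engrave). The run returns to its start, so emit a `<polygon>` with points (Y-flipped): 88.046,111.805 265.068,44.741 180.333,105.927 269.485,115.896 73.561,34.956.

Run 5: the run's S251 means `#ff8800` (engrave). The run returns to its start, so emit a `<polygon>` with points (Y-flipped): 341.331,116.127 109.132,59.915 172.817,90.746 250.448,96.391 185.943,69.682.

Run 6: power S251 maps to stroke `#ff8800` (engrave). The run is open, so emit a `<polyline>` with points (Y-flipped): 193.577,107.907 196.272,104.325 211.617,81.780 231.299,51.550 246.998,24.909 250.401,13.136.

<svg xmlns="http://www.w3.org/2000/svg" width="351.452mm" height="123.259mm" viewBox="0 0 351.452 123.259">
  <polygon points="46.739,62.685 75.245,62.685 75.245,73.132 46.739,73.132" fill="none" stroke="#ff0000"/>
  <polygon points="151.514,54.608 279.316,54.608 279.316,88.651 151.514,88.651" fill="none" stroke="#ff8800"/>
  <polyline points="165.679,115.748 302.181,76.154 170.961,25.776 140.583,38.415 122.043,52.121 182.534,36.898" fill="none" stroke="#ff0000"/>
  <polygon points="88.046,111.805 265.068,44.741 180.333,105.927 269.485,115.896 73.561,34.956" fill="none" stroke="#ff8800"/>
  <polygon points="341.331,116.127 109.132,59.915 172.817,90.746 250.448,96.391 185.943,69.682" fill="none" stroke="#ff8800"/>
  <polyline points="193.577,107.907 196.272,104.325 211.617,81.780 231.299,51.550 246.998,24.909 250.401,13.136" fill="none" stroke="#ff8800"/>
</svg>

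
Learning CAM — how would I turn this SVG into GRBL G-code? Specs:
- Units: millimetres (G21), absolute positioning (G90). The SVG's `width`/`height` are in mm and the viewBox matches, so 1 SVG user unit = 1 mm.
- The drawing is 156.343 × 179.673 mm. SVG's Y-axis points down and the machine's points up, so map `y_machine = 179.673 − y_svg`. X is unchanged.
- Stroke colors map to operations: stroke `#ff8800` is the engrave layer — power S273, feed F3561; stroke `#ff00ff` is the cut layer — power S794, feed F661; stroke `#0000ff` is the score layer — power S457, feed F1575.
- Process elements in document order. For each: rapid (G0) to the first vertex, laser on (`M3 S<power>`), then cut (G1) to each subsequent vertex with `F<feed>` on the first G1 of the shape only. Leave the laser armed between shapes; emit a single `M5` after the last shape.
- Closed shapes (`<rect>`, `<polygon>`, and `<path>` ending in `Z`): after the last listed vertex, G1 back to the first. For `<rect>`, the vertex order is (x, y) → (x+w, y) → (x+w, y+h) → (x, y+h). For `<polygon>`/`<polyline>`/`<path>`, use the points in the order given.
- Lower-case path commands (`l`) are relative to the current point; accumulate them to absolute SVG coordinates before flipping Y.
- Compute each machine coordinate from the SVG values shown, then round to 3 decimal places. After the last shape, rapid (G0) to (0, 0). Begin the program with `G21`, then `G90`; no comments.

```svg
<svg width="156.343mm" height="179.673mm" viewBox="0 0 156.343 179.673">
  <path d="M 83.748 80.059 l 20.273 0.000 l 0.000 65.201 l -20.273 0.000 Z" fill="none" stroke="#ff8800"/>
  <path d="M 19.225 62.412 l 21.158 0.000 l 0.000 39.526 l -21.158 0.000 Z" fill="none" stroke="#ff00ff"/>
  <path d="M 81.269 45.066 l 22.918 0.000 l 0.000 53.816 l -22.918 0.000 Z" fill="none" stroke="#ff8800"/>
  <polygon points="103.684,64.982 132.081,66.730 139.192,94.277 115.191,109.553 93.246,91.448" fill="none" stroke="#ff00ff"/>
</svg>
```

viewBox `0 0 156.343 179.673` with mm width/height → 1 unit = 1 mm. Flip: y_m = 179.673 − y_svg.

**Shape 1** — `<path>` rectangle, stroke `#ff8800` → engrave (S273, F3561). Machine vertices: (83.748,99.614) → (104.021,99.614) → (104.021,34.413) → (83.748,34.413) → (83.748,99.614). Closed: final G1 returns to the first vertex.

**Shape 2** — `<path>` rectangle, stroke `#ff00ff` → cut (S794, F661). Machine vertices: (19.225,117.261) → (40.383,117.261) → (40.383,77.735) → (19.225,77.735) → (19.225,117.261). Closed: final G1 returns to the first vertex.

**Shape 3** — `<path>` rectangle, stroke `#ff8800` → engrave (S273, F3561). Machine vertices: (81.269,134.607) → (104.187,134.607) → (104.187,80.791) → (81.269,80.791) → (81.269,134.607). Closed: final G1 returns to the first vertex.

**Shape 4** — `<polygon>` regular polygon, stroke `#ff00ff` → cut (S794, F661). Machine vertices: (103.684,114.691) → (132.081,112.943) → (139.192,85.396) → (115.191,70.120) → (93.246,88.225) → (103.684,114.691). Closed: final G1 returns to the first vertex.

G21
G90
G0 X83.748 Y99.614
M3 S273
G1 X104.021 Y99.614 F3561
G1 X104.021 Y34.413
G1 X83.748 Y34.413
G1 X83.748 Y99.614
G0 X19.225 Y117.261
M3 S794
G1 X40.383 Y117.261 F661
G1 X40.383 Y77.735
G1 X19.225 Y77.735
G1 X19.225 Y117.261
G0 X81.269 Y134.607
M3 S273
G1 X104.187 Y134.607 F3561
G1 X104.187 Y80.791
G1 X81.269 Y80.791
G1 X81.269 Y134.607
G0 X103.684 Y114.691
M3 S794
G1 X132.081 Y112.943 F661
G1 X139.192 Y85.396
G1 X115.191 Y70.120
G1 X93.246 Y88.225
G1 X103.684 Y114.691
M5
G0 X0.000 Y0.000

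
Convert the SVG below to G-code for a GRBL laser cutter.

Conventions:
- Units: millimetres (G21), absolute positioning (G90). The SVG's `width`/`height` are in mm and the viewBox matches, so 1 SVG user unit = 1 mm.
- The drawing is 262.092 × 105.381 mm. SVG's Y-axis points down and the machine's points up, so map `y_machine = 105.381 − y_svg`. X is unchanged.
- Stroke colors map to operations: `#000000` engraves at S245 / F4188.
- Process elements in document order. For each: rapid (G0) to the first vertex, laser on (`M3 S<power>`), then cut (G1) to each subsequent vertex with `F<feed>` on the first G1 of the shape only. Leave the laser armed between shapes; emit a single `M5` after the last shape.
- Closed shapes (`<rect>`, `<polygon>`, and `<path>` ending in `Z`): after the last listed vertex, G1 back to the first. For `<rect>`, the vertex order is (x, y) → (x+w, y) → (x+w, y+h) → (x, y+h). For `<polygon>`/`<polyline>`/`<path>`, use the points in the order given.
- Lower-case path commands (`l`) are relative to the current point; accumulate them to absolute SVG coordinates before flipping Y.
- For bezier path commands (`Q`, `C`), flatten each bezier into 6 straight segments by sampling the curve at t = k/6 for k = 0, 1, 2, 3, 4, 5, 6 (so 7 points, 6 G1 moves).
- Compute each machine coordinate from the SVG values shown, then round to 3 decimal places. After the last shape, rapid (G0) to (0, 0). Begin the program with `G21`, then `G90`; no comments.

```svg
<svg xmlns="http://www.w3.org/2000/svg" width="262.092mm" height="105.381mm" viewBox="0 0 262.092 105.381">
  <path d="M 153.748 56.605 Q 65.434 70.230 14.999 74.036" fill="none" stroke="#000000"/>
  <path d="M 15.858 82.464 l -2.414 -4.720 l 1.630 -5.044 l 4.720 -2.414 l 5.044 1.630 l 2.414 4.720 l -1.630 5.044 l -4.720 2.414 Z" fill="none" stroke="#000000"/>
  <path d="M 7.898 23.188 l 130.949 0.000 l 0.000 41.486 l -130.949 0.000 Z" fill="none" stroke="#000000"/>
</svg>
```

G21
G90
G0 X153.748 Y48.776
M3 S245
G1 X125.362 Y44.507 F4188
G1 X99.081 Y40.784
G1 X74.904 Y37.606
G1 X52.831 Y34.973
G1 X32.863 Y32.886
G1 X14.999 Y31.345
G0 X15.858 Y22.917
M3 S245
G1 X13.444 Y27.637 F4188
G1 X15.074 Y32.681
G1 X19.794 Y35.095
G1 X24.838 Y33.465
G1 X27.252 Y28.745
G1 X25.622 Y23.701
G1 X20.902 Y21.287
G1 X15.858 Y22.917
G0 X7.898 Y82.193
M3 S245
G1 X138.847 Y82.193 F4188
G1 X138.847 Y40.707
G1 X7.898 Y40.707
G1 X7.898 Y82.193
M5
G0 X0.000 Y0.000

1 u = 1 mm; y_m = 105.381 − y.

[1] `<path>` quadratic bezier, #000000→engrave S245 F4188: (153.748,48.776) → (125.362,44.507) → (99.081,40.784) → (74.904,37.606) → (52.831,34.973) → (32.863,32.886) → (14.999,31.345)

[2] `<path>` regular polygon, #000000→engrave S245 F4188: (15.858,22.917) → (13.444,27.637) → (15.074,32.681) → (19.794,35.095) → (24.838,33.465) → (27.252,28.745) → (25.622,23.701) → (20.902,21.287) → (15.858,22.917) (closed)

[3] `<path>` rectangle, #000000→engrave S245 F4188: (7.898,82.193) → (138.847,82.193) → (138.847,40.707) → (7.898,40.707) → (7.898,82.193) (closed)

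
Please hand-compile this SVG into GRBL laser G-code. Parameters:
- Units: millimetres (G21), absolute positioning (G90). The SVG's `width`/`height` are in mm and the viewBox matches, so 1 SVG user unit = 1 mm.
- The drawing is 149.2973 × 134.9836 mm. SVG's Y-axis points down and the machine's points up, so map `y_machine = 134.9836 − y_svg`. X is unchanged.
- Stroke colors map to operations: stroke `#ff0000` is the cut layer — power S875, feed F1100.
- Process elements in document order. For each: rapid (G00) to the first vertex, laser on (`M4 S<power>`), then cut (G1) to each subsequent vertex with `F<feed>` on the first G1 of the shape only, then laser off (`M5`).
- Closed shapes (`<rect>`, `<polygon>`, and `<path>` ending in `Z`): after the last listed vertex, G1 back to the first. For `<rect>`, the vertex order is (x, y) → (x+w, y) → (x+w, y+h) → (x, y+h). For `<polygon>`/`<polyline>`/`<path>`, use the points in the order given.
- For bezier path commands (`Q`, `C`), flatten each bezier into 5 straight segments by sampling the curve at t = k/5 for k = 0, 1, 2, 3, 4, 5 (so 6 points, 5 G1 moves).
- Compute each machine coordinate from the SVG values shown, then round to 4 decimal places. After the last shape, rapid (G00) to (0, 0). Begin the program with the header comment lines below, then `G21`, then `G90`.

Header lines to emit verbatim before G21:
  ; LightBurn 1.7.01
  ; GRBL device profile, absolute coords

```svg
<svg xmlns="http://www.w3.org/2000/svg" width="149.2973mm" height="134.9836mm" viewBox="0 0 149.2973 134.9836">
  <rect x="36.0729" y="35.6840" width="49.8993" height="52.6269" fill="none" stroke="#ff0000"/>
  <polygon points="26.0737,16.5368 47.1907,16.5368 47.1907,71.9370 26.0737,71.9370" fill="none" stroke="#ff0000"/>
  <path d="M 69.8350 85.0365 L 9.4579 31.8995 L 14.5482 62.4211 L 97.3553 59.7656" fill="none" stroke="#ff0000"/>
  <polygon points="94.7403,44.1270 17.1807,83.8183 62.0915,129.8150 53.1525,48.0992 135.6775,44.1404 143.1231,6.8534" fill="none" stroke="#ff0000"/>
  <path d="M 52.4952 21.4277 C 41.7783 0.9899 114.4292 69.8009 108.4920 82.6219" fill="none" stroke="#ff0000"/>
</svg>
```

; LightBurn 1.7.01
; GRBL device profile, absolute coords
G21
G90
G00 X36.0729 Y99.2996
M4 S875
G1 X85.9722 Y99.2996 F1100
G1 X85.9722 Y46.6727
G1 X36.0729 Y46.6727
G1 X36.0729 Y99.2996
M5
G00 X26.0737 Y118.4468
M4 S875
G1 X47.1907 Y118.4468 F1100
G1 X47.1907 Y63.0466
G1 X26.0737 Y63.0466
G1 X26.0737 Y118.4468
M5
G00 X69.8350 Y49.9471
M4 S875
G1 X9.4579 Y103.0841 F1100
G1 X14.5482 Y72.5625
G1 X97.3553 Y75.2180
M5
G00 X94.7403 Y90.8566
M4 S875
G1 X17.1807 Y51.1653 F1100
G1 X62.0915 Y5.1686
G1 X53.1525 Y86.8844
G1 X135.6775 Y90.8432
G1 X143.1231 Y128.1302
G1 X94.7403 Y90.8566
M5
G00 X52.4952 Y113.5559
M4 S875
G1 X54.7735 Y116.2706 F1100
G1 X69.2863 Y104.5371
G1 X88.2595 Y85.3268
G1 X103.9194 Y65.6112
G1 X108.4920 Y52.3617
M5
G00 X0.0000 Y0.0000

viewBox `0 0 149.2973 134.9836` with mm width/height → 1 unit = 1 mm. Flip: y_m = 134.9836 − y_svg.

**Shape 1** — `<rect>` rectangle, stroke `#ff0000` → cut (S875, F1100). Machine vertices: (36.0729,99.2996) → (85.9722,99.2996) → (85.9722,46.6727) → (36.0729,46.6727) → (36.0729,99.2996). Closed: final G1 returns to the first vertex.

**Shape 2** — `<polygon>` rectangle, stroke `#ff0000` → cut (S875, F1100). Machine vertices: (26.0737,118.4468) → (47.1907,118.4468) → (47.1907,63.0466) → (26.0737,63.0466) → (26.0737,118.4468). Closed: final G1 returns to the first vertex.

**Shape 3** — `<path>` open polyline, stroke `#ff0000` → cut (S875, F1100). Machine vertices: (69.8350,49.9471) → (9.4579,103.0841) → (14.5482,72.5625) → (97.3553,75.2180). Open path.

**Shape 4** — `<polygon>` closed polygon, stroke `#ff0000` → cut (S875, F1100). Machine vertices: (94.7403,90.8566) → (17.1807,51.1653) → (62.0915,5.1686) → (53.1525,86.8844) → (135.6775,90.8432) → (143.1231,128.1302) → (94.7403,90.8566). Closed: final G1 returns to the first vertex.

**Shape 5** — `<path>` cubic bezier, stroke `#ff0000` → cut (S875, F1100). Control points (SVG): P0=(52.4952,21.4277), P1=(41.7783,0.9899), P2=(114.4292,69.8009), P3=(108.4920,82.6219); sampled at t=k/5. Machine vertices: (52.4952,113.5559) → (54.7735,116.2706) → (69.2863,104.5371) → (88.2595,85.3268) → (103.9194,65.6112) → (108.4920,52.3617). Open path.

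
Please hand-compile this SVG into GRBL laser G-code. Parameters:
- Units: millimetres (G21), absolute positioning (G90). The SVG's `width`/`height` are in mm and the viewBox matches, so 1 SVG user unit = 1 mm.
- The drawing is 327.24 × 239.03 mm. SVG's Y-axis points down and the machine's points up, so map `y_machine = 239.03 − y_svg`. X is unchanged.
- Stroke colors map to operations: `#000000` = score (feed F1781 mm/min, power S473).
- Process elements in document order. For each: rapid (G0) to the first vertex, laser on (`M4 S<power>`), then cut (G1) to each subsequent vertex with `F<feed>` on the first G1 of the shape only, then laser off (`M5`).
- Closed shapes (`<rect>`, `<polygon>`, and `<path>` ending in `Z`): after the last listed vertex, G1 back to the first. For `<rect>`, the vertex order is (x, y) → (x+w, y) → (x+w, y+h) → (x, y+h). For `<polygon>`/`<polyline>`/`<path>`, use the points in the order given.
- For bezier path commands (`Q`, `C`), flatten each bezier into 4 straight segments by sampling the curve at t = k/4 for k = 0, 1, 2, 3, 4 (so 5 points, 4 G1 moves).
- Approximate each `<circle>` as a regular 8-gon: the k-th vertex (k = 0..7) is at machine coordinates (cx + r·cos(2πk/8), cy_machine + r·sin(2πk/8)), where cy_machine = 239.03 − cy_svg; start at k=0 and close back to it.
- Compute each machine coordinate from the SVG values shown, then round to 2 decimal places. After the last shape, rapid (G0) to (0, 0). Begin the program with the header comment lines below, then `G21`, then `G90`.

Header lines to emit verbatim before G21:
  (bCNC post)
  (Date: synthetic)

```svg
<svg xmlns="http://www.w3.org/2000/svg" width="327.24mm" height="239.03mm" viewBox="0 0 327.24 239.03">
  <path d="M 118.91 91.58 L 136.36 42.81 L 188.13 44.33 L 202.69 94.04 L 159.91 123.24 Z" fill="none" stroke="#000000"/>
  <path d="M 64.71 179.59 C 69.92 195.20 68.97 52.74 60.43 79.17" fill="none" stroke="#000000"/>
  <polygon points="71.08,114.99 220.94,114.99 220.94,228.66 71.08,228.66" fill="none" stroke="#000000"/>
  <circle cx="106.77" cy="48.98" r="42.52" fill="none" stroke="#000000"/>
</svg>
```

viewBox `0 0 327.24 239.03` with mm width/height → 1 unit = 1 mm. Flip: y_m = 239.03 − y_svg.

**Shape 1** — `<path>` regular polygon, stroke `#000000` → score (S473, F1781). Machine vertices: (118.91,147.45) → (136.36,196.22) → (188.13,194.70) → (202.69,144.99) → (159.91,115.79) → (118.91,147.45). Closed: final G1 returns to the first vertex.

**Shape 2** — `<path>` cubic bezier, stroke `#000000` → score (S473, F1781). Control points (SVG): P0=(64.71,179.59), P1=(69.92,195.20), P2=(68.97,52.74), P3=(60.43,79.17); sampled at t=k/4. Machine vertices: (64.71,59.44) → (67.44,72.26) → (67.73,113.71) → (65.43,153.12) → (60.43,159.86). Open path.

**Shape 3** — `<polygon>` rectangle, stroke `#000000` → score (S473, F1781). Machine vertices: (71.08,124.04) → (220.94,124.04) → (220.94,10.37) → (71.08,10.37) → (71.08,124.04). Closed: final G1 returns to the first vertex.

**Shape 4** — `<circle>` circle, stroke `#000000` → score (S473, F1781). Machine vertices: (149.29,190.05) → (136.84,220.12) → (106.77,232.57) → (76.70,220.12) → (64.25,190.05) → (76.70,159.98) → (106.77,147.53) → (136.84,159.98) → (149.29,190.05). Closed: final G1 returns to the first vertex.

(bCNC post)
(Date: synthetic)
G21
G90
G0 X118.91 Y147.45
M4 S473
G1 X136.36 Y196.22 F1781
G1 X188.13 Y194.70
G1 X202.69 Y144.99
G1 X159.91 Y115.79
G1 X118.91 Y147.45
M5
G0 X64.71 Y59.44
M4 S473
G1 X67.44 Y72.26 F1781
G1 X67.73 Y113.71
G1 X65.43 Y153.12
G1 X60.43 Y159.86
M5
G0 X71.08 Y124.04
M4 S473
G1 X220.94 Y124.04 F1781
G1 X220.94 Y10.37
G1 X71.08 Y10.37
G1 X71.08 Y124.04
M5
G0 X149.29 Y190.05
M4 S473
G1 X136.84 Y220.12 F1781
G1 X106.77 Y232.57
G1 X76.70 Y220.12
G1 X64.25 Y190.05
G1 X76.70 Y159.98
G1 X106.77 Y147.53
G1 X136.84 Y159.98
G1 X149.29 Y190.05
M5
G0 X0.00 Y0.00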